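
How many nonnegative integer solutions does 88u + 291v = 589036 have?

gcd(291, 88) = 1  (291 = 3×88 + 27, 88 = 3×27 + 7, 27 = 3×7 + 6, 7 = 1×6 + 1, 6 = 6×1).
Back-substituting, 88×(43) + 291×(-13) = 1.
Scale by 589036: one solution is (25328548, -7657468). Reduce u mod 291: (199, 1964).
General: u = 199 + 291t, v = 1964 - 88t.
u ≥ 0 ⇒ t ≥ 0; v ≥ 0 ⇒ t ≤ 22. So t ∈ [0, 22]: 23 solutions.

23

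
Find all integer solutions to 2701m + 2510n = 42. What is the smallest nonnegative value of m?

1932

gcd(2701, 2510):
  2701 = 1×2510 + 191
  2510 = 13×191 + 27
  191 = 7×27 + 2
  27 = 13×2 + 1
  2 = 2×1
so gcd(2701, 2510) = 1.
1 divides 42, so solutions exist.
Back-substitute for Bézout coefficients:
  1 = 27 - 13×2
  ... = 2701×(-1209) + 2510×(1301)
Scale by 42/1 = 42: (m₀, n₀) = (-50778, 54642).
General solution: m = -50778 + 2510t, n = 54642 - 2701t for integer t.
m ≥ 0: smallest is -50778 mod 2510 = 1932 (at t = 21), with n = -2079.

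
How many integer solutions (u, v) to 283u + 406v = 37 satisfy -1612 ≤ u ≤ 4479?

gcd(406, 283):
  406 = 1×283 + 123
  283 = 2×123 + 37
  123 = 3×37 + 12
  37 = 3×12 + 1
  12 = 12×1
so gcd(406, 283) = 1.
Back-substitute for Bézout coefficients:
  1 = 37 - 3×12
  ... = 283×(33) + 406×(-23)
Scale by 37: particular solution (1221, -851); reduce u mod 406: (3, -2).
General solution: u = 3 + 406t, v = -2 - 283t for integer t.
-1612 ≤ 3 + 406t ≤ 4479 gives t ∈ [-3, 11], which is 15 values.

15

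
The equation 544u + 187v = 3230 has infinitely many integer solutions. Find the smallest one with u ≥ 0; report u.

8

gcd(544, 187) = 17.
17 divides 3230, so solutions exist.
By Bézout, 544·(-1) + 187·(3) = 17.
Scale by 3230/17 = 190: (u₀, v₀) = (-190, 570).
General solution: u = -190 + 11t, v = 570 - 32t for integer t.
u ≥ 0: smallest is -190 mod 11 = 8 (at t = 18), with v = -6.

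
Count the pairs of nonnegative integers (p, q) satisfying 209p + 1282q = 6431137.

gcd(1282, 209):
  1282 = 6×209 + 28
  209 = 7×28 + 13
  28 = 2×13 + 2
  13 = 6×2 + 1
  2 = 2×1
so gcd(1282, 209) = 1.
Back-substitute for Bézout coefficients:
  1 = 13 - 6×2
  ... = 209×(595) + 1282×(-97)
Scale by 6431137: one solution is (3826526515, -623820289). Reduce p mod 1282: (95, 5001).
General: p = 95 + 1282t, q = 5001 - 209t.
p ≥ 0 ⇒ t ≥ 0; q ≥ 0 ⇒ t ≤ 23. So t ∈ [0, 23]: 24 solutions.

24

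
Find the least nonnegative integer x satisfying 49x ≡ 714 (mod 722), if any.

gcd(722, 49):
  722 = 14·49 + 36
  49 = 1·36 + 13
  36 = 2·13 + 10
  13 = 1·10 + 3
  10 = 3·3 + 1
  3 = 3·1
so gcd(722, 49) = 1.
1 divides 714, so solutions exist.
Back-substitute for Bézout coefficients:
  1 = 10 - 3·3
  ... = 49·(-221) + 722·(15)
So 49·(-221) ≡ 1 (mod 722); multiply by 714: x ≡ -157794 (mod 722).
Smallest nonnegative: x = -157794 mod 722 = 324.

324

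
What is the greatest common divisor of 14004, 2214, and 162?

18

gcd(14004, 2214) = 18  (14004 = 6·2214 + 720, 2214 = 3·720 + 54, 720 = 13·54 + 18, 54 = 3·18).
gcd(18, 162) = 18.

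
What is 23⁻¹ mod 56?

gcd(56, 23):
  56 = 2·23 + 10
  23 = 2·10 + 3
  10 = 3·3 + 1
  3 = 3·1
so gcd(56, 23) = 1.
Back-substitute for Bézout coefficients:
  1 = 10 - 3·3
  ... = 23·(-17) + 56·(7)
So 23·-17 ≡ 1 (mod 56), and -17 mod 56 = 39.

39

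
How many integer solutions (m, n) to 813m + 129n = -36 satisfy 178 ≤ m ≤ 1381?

28

gcd(813, 129):
  813 = 6*129 + 39
  129 = 3*39 + 12
  39 = 3*12 + 3
  12 = 4*3
so gcd(813, 129) = 3.
Back-substitute for Bézout coefficients:
  3 = 39 - 3*12
  ... = 813*(10) + 129*(-63)
Scale by -12: particular solution (-120, 756); reduce m mod 43: (9, -57).
General solution: m = 9 + 43t, n = -57 - 271t for integer t.
178 ≤ 9 + 43t ≤ 1381 gives t ∈ [4, 31], which is 28 values.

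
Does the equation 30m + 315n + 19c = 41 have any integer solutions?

yes

gcd(315, 30) = 15.
gcd(15, 19) = 1.
1 divides 41, so integer solutions exist.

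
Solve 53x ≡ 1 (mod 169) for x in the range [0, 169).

118

gcd(169, 53) = 1.
By Bézout, 53*(-51) + 169*(16) = 1.
So 53*-51 ≡ 1 (mod 169), and -51 mod 169 = 118.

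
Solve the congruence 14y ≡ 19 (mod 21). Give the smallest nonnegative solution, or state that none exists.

gcd(21, 14) = 7.
7 does not divide 19, so the congruence has no solution.

no solution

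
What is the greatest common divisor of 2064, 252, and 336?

12

gcd(2064, 252) = 12.
gcd(12, 336) = 12.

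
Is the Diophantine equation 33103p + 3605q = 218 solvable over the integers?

no

gcd(33103, 3605) = 7.
7 does not divide 218 (remainder 1), so no integer solutions.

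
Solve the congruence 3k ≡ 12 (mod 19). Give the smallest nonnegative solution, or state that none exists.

4

gcd(19, 3):
  19 = 6*3 + 1
  3 = 3*1
so gcd(19, 3) = 1.
1 divides 12, so solutions exist.
Back-substitute for Bézout coefficients:
  1 = 19 - 6*3
  ... = 3*(-6) + 19*(1)
So 3*(-6) ≡ 1 (mod 19); multiply by 12: k ≡ -72 (mod 19).
Smallest nonnegative: k = -72 mod 19 = 4.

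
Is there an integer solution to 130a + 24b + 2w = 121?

gcd(130, 24) = 2  (130 = 5*24 + 10, 24 = 2*10 + 4, 10 = 2*4 + 2, 4 = 2*2).
gcd(2, 2) = 2.
2 does not divide 121 (remainder 1), so no integer solutions.

no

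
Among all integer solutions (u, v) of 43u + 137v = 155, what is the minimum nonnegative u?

96

gcd(137, 43):
  137 = 3*43 + 8
  43 = 5*8 + 3
  8 = 2*3 + 2
  3 = 1*2 + 1
  2 = 2*1
so gcd(137, 43) = 1.
1 divides 155, so solutions exist.
Back-substitute for Bézout coefficients:
  1 = 3 - 1*2
  ... = 43*(51) + 137*(-16)
Scale by 155/1 = 155: (u₀, v₀) = (7905, -2480).
General solution: u = 7905 + 137t, v = -2480 - 43t for integer t.
u ≥ 0: smallest is 7905 mod 137 = 96 (at t = -57), with v = -29.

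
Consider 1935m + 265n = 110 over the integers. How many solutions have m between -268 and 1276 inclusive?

gcd(1935, 265) = 5.
By Bézout, 1935×(10) + 265×(-73) = 5.
Particular solution: (8, -58).
General solution: m = 8 + 53t, n = -58 - 387t for integer t.
-268 ≤ 8 + 53t ≤ 1276 gives t ∈ [-5, 23], which is 29 values.

29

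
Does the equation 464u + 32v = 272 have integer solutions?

yes

gcd(464, 32) = 16.
16 divides 272, so integer solutions exist.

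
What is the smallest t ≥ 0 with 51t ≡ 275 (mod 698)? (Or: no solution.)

197

gcd(698, 51):
  698 = 13×51 + 35
  51 = 1×35 + 16
  35 = 2×16 + 3
  16 = 5×3 + 1
  3 = 3×1
so gcd(698, 51) = 1.
1 divides 275, so solutions exist.
Back-substitute for Bézout coefficients:
  1 = 16 - 5×3
  ... = 51×(219) + 698×(-16)
So 51×(219) ≡ 1 (mod 698); multiply by 275: t ≡ 60225 (mod 698).
Smallest nonnegative: t = 60225 mod 698 = 197.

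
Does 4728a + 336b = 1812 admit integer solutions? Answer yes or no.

gcd(4728, 336):
  4728 = 14×336 + 24
  336 = 14×24
so gcd(4728, 336) = 24.
24 does not divide 1812 (remainder 12), so no integer solutions.

no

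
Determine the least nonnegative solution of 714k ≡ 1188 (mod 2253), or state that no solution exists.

gcd(2253, 714):
  2253 = 3×714 + 111
  714 = 6×111 + 48
  111 = 2×48 + 15
  48 = 3×15 + 3
  15 = 5×3
so gcd(2253, 714) = 3.
3 divides 1188, so solutions exist.
Back-substitute for Bézout coefficients:
  3 = 48 - 3×15
  ... = 714×(142) + 2253×(-45)
So 714×(142) ≡ 3 (mod 2253); multiply by 396: k ≡ 56232 (mod 751).
Smallest nonnegative: k = 56232 mod 751 = 658.

658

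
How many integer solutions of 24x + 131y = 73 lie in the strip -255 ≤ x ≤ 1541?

14

gcd(131, 24):
  131 = 5·24 + 11
  24 = 2·11 + 2
  11 = 5·2 + 1
  2 = 2·1
so gcd(131, 24) = 1.
Back-substitute for Bézout coefficients:
  1 = 11 - 5·2
  ... = 24·(-60) + 131·(11)
Scale by 73: particular solution (-4380, 803); reduce x mod 131: (74, -13).
General solution: x = 74 + 131t, y = -13 - 24t for integer t.
-255 ≤ 74 + 131t ≤ 1541 gives t ∈ [-2, 11], which is 14 values.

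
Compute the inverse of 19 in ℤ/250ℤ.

gcd(250, 19) = 1  (250 = 13*19 + 3, 19 = 6*3 + 1, 3 = 3*1).
Back-substituting, 19*(79) + 250*(-6) = 1.
So 19*79 ≡ 1 (mod 250), and 79 mod 250 = 79.

79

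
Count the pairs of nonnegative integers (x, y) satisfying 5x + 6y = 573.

gcd(6, 5):
  6 = 1·5 + 1
  5 = 5·1
so gcd(6, 5) = 1.
Back-substitute for Bézout coefficients:
  1 = 6 - 1·5
  ... = 5·(-1) + 6·(1)
Scale by 573: one solution is (-573, 573). Reduce x mod 6: (3, 93).
General: x = 3 + 6t, y = 93 - 5t.
x ≥ 0 ⇒ t ≥ 0; y ≥ 0 ⇒ t ≤ 18. So t ∈ [0, 18]: 19 solutions.

19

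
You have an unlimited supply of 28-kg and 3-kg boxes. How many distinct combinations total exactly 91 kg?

1

Need nonnegative integers with 28j + 3k = 91.
gcd(28, 3) = 1, and 28·(1) + 3·(-9) = 1.
So (j₀, k₀) = (91, -819); general j = 91 + 3t, k = -819 - 28t.
j ≥ 0 ⇒ t ≥ -30; k ≥ 0 ⇒ t ≤ -30. That's 1 value of t.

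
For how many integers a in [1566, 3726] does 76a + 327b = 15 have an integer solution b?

6

gcd(327, 76):
  327 = 4*76 + 23
  76 = 3*23 + 7
  23 = 3*7 + 2
  7 = 3*2 + 1
  2 = 2*1
so gcd(327, 76) = 1.
Back-substitute for Bézout coefficients:
  1 = 7 - 3*2
  ... = 76*(142) + 327*(-33)
Scale by 15: particular solution (2130, -495); reduce a mod 327: (168, -39).
General solution: a = 168 + 327t, b = -39 - 76t for integer t.
1566 ≤ 168 + 327t ≤ 3726 gives t ∈ [5, 10], which is 6 values.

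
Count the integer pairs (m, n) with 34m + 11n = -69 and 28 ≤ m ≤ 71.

4

gcd(34, 11):
  34 = 3*11 + 1
  11 = 11*1
so gcd(34, 11) = 1.
Back-substitute for Bézout coefficients:
  1 = 34 - 3*11
  ... = 34*(1) + 11*(-3)
Scale by -69: particular solution (-69, 207); reduce m mod 11: (8, -31).
General solution: m = 8 + 11t, n = -31 - 34t for integer t.
28 ≤ 8 + 11t ≤ 71 gives t ∈ [2, 5], which is 4 values.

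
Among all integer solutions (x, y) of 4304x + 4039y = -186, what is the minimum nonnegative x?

gcd(4304, 4039) = 1.
1 divides -186, so solutions exist.
By Bézout, 4304·(-442) + 4039·(471) = 1.
Scale by -186/1 = -186: (x₀, y₀) = (82212, -87606).
General solution: x = 82212 + 4039t, y = -87606 - 4304t for integer t.
x ≥ 0: smallest is 82212 mod 4039 = 1432 (at t = -20), with y = -1526.

1432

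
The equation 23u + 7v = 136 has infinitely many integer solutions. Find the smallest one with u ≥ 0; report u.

gcd(23, 7) = 1  (23 = 3*7 + 2, 7 = 3*2 + 1, 2 = 2*1).
1 divides 136, so solutions exist.
Back-substituting, 23*(-3) + 7*(10) = 1.
Scale by 136/1 = 136: (u₀, v₀) = (-408, 1360).
General solution: u = -408 + 7t, v = 1360 - 23t for integer t.
u ≥ 0: smallest is -408 mod 7 = 5 (at t = 59), with v = 3.

5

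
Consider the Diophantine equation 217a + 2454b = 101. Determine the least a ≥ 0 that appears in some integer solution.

1595

gcd(2454, 217):
  2454 = 11·217 + 67
  217 = 3·67 + 16
  67 = 4·16 + 3
  16 = 5·3 + 1
  3 = 3·1
so gcd(2454, 217) = 1.
1 divides 101, so solutions exist.
Back-substitute for Bézout coefficients:
  1 = 16 - 5·3
  ... = 217·(769) + 2454·(-68)
Scale by 101/1 = 101: (a₀, b₀) = (77669, -6868).
General solution: a = 77669 + 2454t, b = -6868 - 217t for integer t.
a ≥ 0: smallest is 77669 mod 2454 = 1595 (at t = -31), with b = -141.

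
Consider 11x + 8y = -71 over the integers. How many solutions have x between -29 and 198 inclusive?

29

gcd(11, 8) = 1  (11 = 1*8 + 3, 8 = 2*3 + 2, 3 = 1*2 + 1, 2 = 2*1).
Back-substituting, 11*(3) + 8*(-4) = 1.
Scale by -71: particular solution (-213, 284); reduce x mod 8: (3, -13).
General solution: x = 3 + 8t, y = -13 - 11t for integer t.
-29 ≤ 3 + 8t ≤ 198 gives t ∈ [-4, 24], which is 29 values.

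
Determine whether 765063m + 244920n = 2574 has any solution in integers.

yes

gcd(765063, 244920):
  765063 = 3*244920 + 30303
  244920 = 8*30303 + 2496
  30303 = 12*2496 + 351
  2496 = 7*351 + 39
  351 = 9*39
so gcd(765063, 244920) = 39.
39 divides 2574, so integer solutions exist.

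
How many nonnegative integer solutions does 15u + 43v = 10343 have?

gcd(43, 15) = 1  (43 = 2×15 + 13, 15 = 1×13 + 2, 13 = 6×2 + 1, 2 = 2×1).
Back-substituting, 15×(-20) + 43×(7) = 1.
Scale by 10343: one solution is (-206860, 72401). Reduce u mod 43: (13, 236).
General: u = 13 + 43t, v = 236 - 15t.
u ≥ 0 ⇒ t ≥ 0; v ≥ 0 ⇒ t ≤ 15. So t ∈ [0, 15]: 16 solutions.

16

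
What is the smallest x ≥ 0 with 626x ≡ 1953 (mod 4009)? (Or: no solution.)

gcd(4009, 626):
  4009 = 6·626 + 253
  626 = 2·253 + 120
  253 = 2·120 + 13
  120 = 9·13 + 3
  13 = 4·3 + 1
  3 = 3·1
so gcd(4009, 626) = 1.
1 divides 1953, so solutions exist.
Back-substitute for Bézout coefficients:
  1 = 13 - 4·3
  ... = 626·(-1236) + 4009·(193)
So 626·(-1236) ≡ 1 (mod 4009); multiply by 1953: x ≡ -2413908 (mod 4009).
Smallest nonnegative: x = -2413908 mod 4009 = 3519.

3519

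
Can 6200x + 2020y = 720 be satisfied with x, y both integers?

yes

gcd(6200, 2020) = 20.
20 divides 720, so integer solutions exist.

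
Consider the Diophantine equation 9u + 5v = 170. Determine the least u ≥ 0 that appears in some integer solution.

0

gcd(9, 5) = 1.
1 divides 170, so solutions exist.
By Bézout, 9×(-1) + 5×(2) = 1.
Scale by 170/1 = 170: (u₀, v₀) = (-170, 340).
General solution: u = -170 + 5t, v = 340 - 9t for integer t.
u ≥ 0: smallest is -170 mod 5 = 0 (at t = 34), with v = 34.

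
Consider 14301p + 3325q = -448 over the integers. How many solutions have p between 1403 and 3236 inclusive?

4

gcd(14301, 3325) = 7.
By Bézout, 14301*(-93) + 3325*(400) = 7.
Particular solution: (252, -1084).
General solution: p = 252 + 475t, q = -1084 - 2043t for integer t.
1403 ≤ 252 + 475t ≤ 3236 gives t ∈ [3, 6], which is 4 values.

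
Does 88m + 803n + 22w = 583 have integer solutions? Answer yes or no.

yes

gcd(803, 88) = 11  (803 = 9*88 + 11, 88 = 8*11).
gcd(11, 22) = 11.
11 divides 583, so integer solutions exist.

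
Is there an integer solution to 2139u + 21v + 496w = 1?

yes

gcd(2139, 21) = 3  (2139 = 101×21 + 18, 21 = 1×18 + 3, 18 = 6×3).
gcd(3, 496) = 1.
1 divides 1, so integer solutions exist.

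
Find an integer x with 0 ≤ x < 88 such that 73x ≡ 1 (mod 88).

41

gcd(88, 73) = 1.
By Bézout, 73·(41) + 88·(-34) = 1.
So 73·41 ≡ 1 (mod 88), and 41 mod 88 = 41.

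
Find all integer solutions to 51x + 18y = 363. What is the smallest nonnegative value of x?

5

gcd(51, 18) = 3  (51 = 2·18 + 15, 18 = 1·15 + 3, 15 = 5·3).
3 divides 363, so solutions exist.
Back-substituting, 51·(-1) + 18·(3) = 3.
Scale by 363/3 = 121: (x₀, y₀) = (-121, 363).
General solution: x = -121 + 6t, y = 363 - 17t for integer t.
x ≥ 0: smallest is -121 mod 6 = 5 (at t = 21), with y = 6.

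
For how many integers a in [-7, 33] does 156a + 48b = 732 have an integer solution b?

gcd(156, 48) = 12.
By Bézout, 156*(1) + 48*(-3) = 12.
Particular solution: (1, 12).
General solution: a = 1 + 4t, b = 12 - 13t for integer t.
-7 ≤ 1 + 4t ≤ 33 gives t ∈ [-2, 8], which is 11 values.

11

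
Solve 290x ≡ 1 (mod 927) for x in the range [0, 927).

gcd(927, 290) = 1  (927 = 3*290 + 57, 290 = 5*57 + 5, 57 = 11*5 + 2, 5 = 2*2 + 1, 2 = 2*1).
Back-substituting, 290*(374) + 927*(-117) = 1.
So 290*374 ≡ 1 (mod 927), and 374 mod 927 = 374.

374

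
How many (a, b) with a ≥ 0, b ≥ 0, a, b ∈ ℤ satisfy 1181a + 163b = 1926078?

gcd(1181, 163) = 1.
By Bézout, 1181×(53) + 163×(-384) = 1.
One solution: (124, 10918).
General: a = 124 + 163t, b = 10918 - 1181t.
a ≥ 0 ⇒ t ≥ 0; b ≥ 0 ⇒ t ≤ 9. So t ∈ [0, 9]: 10 solutions.

10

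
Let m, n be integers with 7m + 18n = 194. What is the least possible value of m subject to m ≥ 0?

2

gcd(18, 7) = 1.
1 divides 194, so solutions exist.
By Bézout, 7×(-5) + 18×(2) = 1.
Scale by 194/1 = 194: (m₀, n₀) = (-970, 388).
General solution: m = -970 + 18t, n = 388 - 7t for integer t.
m ≥ 0: smallest is -970 mod 18 = 2 (at t = 54), with n = 10.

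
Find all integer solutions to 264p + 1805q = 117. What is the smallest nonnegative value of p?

gcd(1805, 264):
  1805 = 6*264 + 221
  264 = 1*221 + 43
  221 = 5*43 + 6
  43 = 7*6 + 1
  6 = 6*1
so gcd(1805, 264) = 1.
1 divides 117, so solutions exist.
Back-substitute for Bézout coefficients:
  1 = 43 - 7*6
  ... = 264*(294) + 1805*(-43)
Scale by 117/1 = 117: (p₀, q₀) = (34398, -5031).
General solution: p = 34398 + 1805t, q = -5031 - 264t for integer t.
p ≥ 0: smallest is 34398 mod 1805 = 103 (at t = -19), with q = -15.

103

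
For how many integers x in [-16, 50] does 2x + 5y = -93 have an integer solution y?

gcd(5, 2) = 1  (5 = 2*2 + 1, 2 = 2*1).
Back-substituting, 2*(-2) + 5*(1) = 1.
Scale by -93: particular solution (186, -93); reduce x mod 5: (1, -19).
General solution: x = 1 + 5t, y = -19 - 2t for integer t.
-16 ≤ 1 + 5t ≤ 50 gives t ∈ [-3, 9], which is 13 values.

13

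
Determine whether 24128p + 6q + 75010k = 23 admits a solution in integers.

no

gcd(24128, 6) = 2  (24128 = 4021*6 + 2, 6 = 3*2).
gcd(2, 75010) = 2.
2 does not divide 23 (remainder 1), so no integer solutions.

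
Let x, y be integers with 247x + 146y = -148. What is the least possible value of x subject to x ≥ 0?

26

gcd(247, 146):
  247 = 1*146 + 101
  146 = 1*101 + 45
  101 = 2*45 + 11
  45 = 4*11 + 1
  11 = 11*1
so gcd(247, 146) = 1.
1 divides -148, so solutions exist.
Back-substitute for Bézout coefficients:
  1 = 45 - 4*11
  ... = 247*(-13) + 146*(22)
Scale by -148/1 = -148: (x₀, y₀) = (1924, -3256).
General solution: x = 1924 + 146t, y = -3256 - 247t for integer t.
x ≥ 0: smallest is 1924 mod 146 = 26 (at t = -13), with y = -45.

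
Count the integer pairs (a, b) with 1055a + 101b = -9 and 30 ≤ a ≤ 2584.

gcd(1055, 101) = 1  (1055 = 10·101 + 45, 101 = 2·45 + 11, 45 = 4·11 + 1, 11 = 11·1).
Back-substituting, 1055·(9) + 101·(-94) = 1.
Scale by -9: particular solution (-81, 846); reduce a mod 101: (20, -209).
General solution: a = 20 + 101t, b = -209 - 1055t for integer t.
30 ≤ 20 + 101t ≤ 2584 gives t ∈ [1, 25], which is 25 values.

25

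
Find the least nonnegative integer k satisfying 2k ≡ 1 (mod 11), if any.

gcd(11, 2) = 1.
1 divides 1, so solutions exist.
By Bézout, 2*(-5) + 11*(1) = 1.
So 2*(-5) ≡ 1 (mod 11); multiply by 1: k ≡ -5 (mod 11).
Smallest nonnegative: k = -5 mod 11 = 6.

6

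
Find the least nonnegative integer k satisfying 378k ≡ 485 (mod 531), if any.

gcd(531, 378) = 9  (531 = 1×378 + 153, 378 = 2×153 + 72, 153 = 2×72 + 9, 72 = 8×9).
9 does not divide 485, so the congruence has no solution.

no solution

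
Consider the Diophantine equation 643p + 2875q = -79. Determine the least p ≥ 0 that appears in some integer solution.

gcd(2875, 643) = 1.
1 divides -79, so solutions exist.
By Bézout, 643×(-1243) + 2875×(278) = 1.
Scale by -79/1 = -79: (p₀, q₀) = (98197, -21962).
General solution: p = 98197 + 2875t, q = -21962 - 643t for integer t.
p ≥ 0: smallest is 98197 mod 2875 = 447 (at t = -34), with q = -100.

447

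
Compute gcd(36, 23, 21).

gcd(36, 23):
  36 = 1×23 + 13
  23 = 1×13 + 10
  13 = 1×10 + 3
  10 = 3×3 + 1
  3 = 3×1
so gcd(36, 23) = 1.
gcd(1, 21) = 1.

1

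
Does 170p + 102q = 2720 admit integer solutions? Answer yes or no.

yes

gcd(170, 102) = 34  (170 = 1×102 + 68, 102 = 1×68 + 34, 68 = 2×34).
34 divides 2720, so integer solutions exist.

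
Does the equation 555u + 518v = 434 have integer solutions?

no

gcd(555, 518) = 37  (555 = 1*518 + 37, 518 = 14*37).
37 does not divide 434 (remainder 27), so no integer solutions.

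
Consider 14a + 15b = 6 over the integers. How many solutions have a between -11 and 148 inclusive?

11

gcd(15, 14) = 1  (15 = 1·14 + 1, 14 = 14·1).
Back-substituting, 14·(-1) + 15·(1) = 1.
Scale by 6: particular solution (-6, 6); reduce a mod 15: (9, -8).
General solution: a = 9 + 15t, b = -8 - 14t for integer t.
-11 ≤ 9 + 15t ≤ 148 gives t ∈ [-1, 9], which is 11 values.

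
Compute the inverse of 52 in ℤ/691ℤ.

598

gcd(691, 52):
  691 = 13*52 + 15
  52 = 3*15 + 7
  15 = 2*7 + 1
  7 = 7*1
so gcd(691, 52) = 1.
Back-substitute for Bézout coefficients:
  1 = 15 - 2*7
  ... = 52*(-93) + 691*(7)
So 52*-93 ≡ 1 (mod 691), and -93 mod 691 = 598.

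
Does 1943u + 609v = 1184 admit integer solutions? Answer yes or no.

gcd(1943, 609):
  1943 = 3*609 + 116
  609 = 5*116 + 29
  116 = 4*29
so gcd(1943, 609) = 29.
29 does not divide 1184 (remainder 24), so no integer solutions.

no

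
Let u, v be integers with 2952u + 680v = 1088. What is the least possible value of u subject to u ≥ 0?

gcd(2952, 680) = 8  (2952 = 4×680 + 232, 680 = 2×232 + 216, 232 = 1×216 + 16, 216 = 13×16 + 8, 16 = 2×8).
8 divides 1088, so solutions exist.
Back-substituting, 2952×(-41) + 680×(178) = 8.
Scale by 1088/8 = 136: (u₀, v₀) = (-5576, 24208).
General solution: u = -5576 + 85t, v = 24208 - 369t for integer t.
u ≥ 0: smallest is -5576 mod 85 = 34 (at t = 66), with v = -146.

34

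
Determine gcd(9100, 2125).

25

gcd(9100, 2125) = 25  (9100 = 4·2125 + 600, 2125 = 3·600 + 325, 600 = 1·325 + 275, 325 = 1·275 + 50, 275 = 5·50 + 25, 50 = 2·25).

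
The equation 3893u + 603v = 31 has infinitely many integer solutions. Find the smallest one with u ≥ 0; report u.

gcd(3893, 603):
  3893 = 6×603 + 275
  603 = 2×275 + 53
  275 = 5×53 + 10
  53 = 5×10 + 3
  10 = 3×3 + 1
  3 = 3×1
so gcd(3893, 603) = 1.
1 divides 31, so solutions exist.
Back-substitute for Bézout coefficients:
  1 = 10 - 3×3
  ... = 3893×(182) + 603×(-1175)
Scale by 31/1 = 31: (u₀, v₀) = (5642, -36425).
General solution: u = 5642 + 603t, v = -36425 - 3893t for integer t.
u ≥ 0: smallest is 5642 mod 603 = 215 (at t = -9), with v = -1388.

215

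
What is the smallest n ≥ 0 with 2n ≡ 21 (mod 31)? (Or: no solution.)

gcd(31, 2) = 1.
1 divides 21, so solutions exist.
By Bézout, 2·(-15) + 31·(1) = 1.
So 2·(-15) ≡ 1 (mod 31); multiply by 21: n ≡ -315 (mod 31).
Smallest nonnegative: n = -315 mod 31 = 26.

26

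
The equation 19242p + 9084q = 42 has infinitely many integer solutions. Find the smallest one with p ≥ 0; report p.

gcd(19242, 9084) = 6.
6 divides 42, so solutions exist.
By Bézout, 19242×(203) + 9084×(-430) = 6.
Scale by 42/6 = 7: (p₀, q₀) = (1421, -3010).
General solution: p = 1421 + 1514t, q = -3010 - 3207t for integer t.
p ≥ 0: smallest is 1421 mod 1514 = 1421 (at t = 0), with q = -3010.

1421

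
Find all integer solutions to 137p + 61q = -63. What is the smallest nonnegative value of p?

8

gcd(137, 61):
  137 = 2·61 + 15
  61 = 4·15 + 1
  15 = 15·1
so gcd(137, 61) = 1.
1 divides -63, so solutions exist.
Back-substitute for Bézout coefficients:
  1 = 61 - 4·15
  ... = 137·(-4) + 61·(9)
Scale by -63/1 = -63: (p₀, q₀) = (252, -567).
General solution: p = 252 + 61t, q = -567 - 137t for integer t.
p ≥ 0: smallest is 252 mod 61 = 8 (at t = -4), with q = -19.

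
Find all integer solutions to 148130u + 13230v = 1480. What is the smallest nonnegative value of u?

428

gcd(148130, 13230) = 10  (148130 = 11·13230 + 2600, 13230 = 5·2600 + 230, 2600 = 11·230 + 70, 230 = 3·70 + 20, 70 = 3·20 + 10, 20 = 2·10).
10 divides 1480, so solutions exist.
Back-substituting, 148130·(575) + 13230·(-6438) = 10.
Scale by 1480/10 = 148: (u₀, v₀) = (85100, -952824).
General solution: u = 85100 + 1323t, v = -952824 - 14813t for integer t.
u ≥ 0: smallest is 85100 mod 1323 = 428 (at t = -64), with v = -4792.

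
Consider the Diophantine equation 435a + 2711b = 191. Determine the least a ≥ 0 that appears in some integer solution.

gcd(2711, 435) = 1.
1 divides 191, so solutions exist.
By Bézout, 435×(-349) + 2711×(56) = 1.
Scale by 191/1 = 191: (a₀, b₀) = (-66659, 10696).
General solution: a = -66659 + 2711t, b = 10696 - 435t for integer t.
a ≥ 0: smallest is -66659 mod 2711 = 1116 (at t = 25), with b = -179.

1116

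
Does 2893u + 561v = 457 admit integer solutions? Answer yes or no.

no

gcd(2893, 561) = 11  (2893 = 5*561 + 88, 561 = 6*88 + 33, 88 = 2*33 + 22, 33 = 1*22 + 11, 22 = 2*11).
11 does not divide 457 (remainder 6), so no integer solutions.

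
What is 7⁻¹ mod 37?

gcd(37, 7) = 1  (37 = 5*7 + 2, 7 = 3*2 + 1, 2 = 2*1).
Back-substituting, 7*(16) + 37*(-3) = 1.
So 7*16 ≡ 1 (mod 37), and 16 mod 37 = 16.

16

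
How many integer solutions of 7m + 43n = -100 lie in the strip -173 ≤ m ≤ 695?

20

gcd(43, 7) = 1.
By Bézout, 7*(-6) + 43*(1) = 1.
Particular solution: (41, -9).
General solution: m = 41 + 43t, n = -9 - 7t for integer t.
-173 ≤ 41 + 43t ≤ 695 gives t ∈ [-4, 15], which is 20 values.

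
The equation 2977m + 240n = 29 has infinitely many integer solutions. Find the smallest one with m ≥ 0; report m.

77

gcd(2977, 240) = 1.
1 divides 29, so solutions exist.
By Bézout, 2977*(-47) + 240*(583) = 1.
Scale by 29/1 = 29: (m₀, n₀) = (-1363, 16907).
General solution: m = -1363 + 240t, n = 16907 - 2977t for integer t.
m ≥ 0: smallest is -1363 mod 240 = 77 (at t = 6), with n = -955.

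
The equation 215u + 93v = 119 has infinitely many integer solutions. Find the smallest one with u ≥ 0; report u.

gcd(215, 93):
  215 = 2×93 + 29
  93 = 3×29 + 6
  29 = 4×6 + 5
  6 = 1×5 + 1
  5 = 5×1
so gcd(215, 93) = 1.
1 divides 119, so solutions exist.
Back-substitute for Bézout coefficients:
  1 = 6 - 1×5
  ... = 215×(-16) + 93×(37)
Scale by 119/1 = 119: (u₀, v₀) = (-1904, 4403).
General solution: u = -1904 + 93t, v = 4403 - 215t for integer t.
u ≥ 0: smallest is -1904 mod 93 = 49 (at t = 21), with v = -112.

49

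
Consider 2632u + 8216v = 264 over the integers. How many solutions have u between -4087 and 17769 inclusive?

21

gcd(8216, 2632):
  8216 = 3·2632 + 320
  2632 = 8·320 + 72
  320 = 4·72 + 32
  72 = 2·32 + 8
  32 = 4·8
so gcd(8216, 2632) = 8.
Back-substitute for Bézout coefficients:
  8 = 72 - 2·32
  ... = 2632·(231) + 8216·(-74)
Scale by 33: particular solution (7623, -2442); reduce u mod 1027: (434, -139).
General solution: u = 434 + 1027t, v = -139 - 329t for integer t.
-4087 ≤ 434 + 1027t ≤ 17769 gives t ∈ [-4, 16], which is 21 values.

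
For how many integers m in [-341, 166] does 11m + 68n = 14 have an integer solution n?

gcd(68, 11):
  68 = 6·11 + 2
  11 = 5·2 + 1
  2 = 2·1
so gcd(68, 11) = 1.
Back-substitute for Bézout coefficients:
  1 = 11 - 5·2
  ... = 11·(31) + 68·(-5)
Scale by 14: particular solution (434, -70); reduce m mod 68: (26, -4).
General solution: m = 26 + 68t, n = -4 - 11t for integer t.
-341 ≤ 26 + 68t ≤ 166 gives t ∈ [-5, 2], which is 8 values.

8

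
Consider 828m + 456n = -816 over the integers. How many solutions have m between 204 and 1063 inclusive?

23

gcd(828, 456) = 12  (828 = 1·456 + 372, 456 = 1·372 + 84, 372 = 4·84 + 36, 84 = 2·36 + 12, 36 = 3·12).
Back-substituting, 828·(-11) + 456·(20) = 12.
Scale by -68: particular solution (748, -1360); reduce m mod 38: (26, -49).
General solution: m = 26 + 38t, n = -49 - 69t for integer t.
204 ≤ 26 + 38t ≤ 1063 gives t ∈ [5, 27], which is 23 values.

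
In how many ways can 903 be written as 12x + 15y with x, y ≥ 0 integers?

15

gcd(15, 12) = 3.
By Bézout, 12×(-1) + 15×(1) = 3.
One solution: (4, 57).
General: x = 4 + 5t, y = 57 - 4t.
x ≥ 0 ⇒ t ≥ 0; y ≥ 0 ⇒ t ≤ 14. So t ∈ [0, 14]: 15 solutions.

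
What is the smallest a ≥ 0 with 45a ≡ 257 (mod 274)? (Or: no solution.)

231

gcd(274, 45) = 1  (274 = 6*45 + 4, 45 = 11*4 + 1, 4 = 4*1).
1 divides 257, so solutions exist.
Back-substituting, 45*(67) + 274*(-11) = 1.
So 45*(67) ≡ 1 (mod 274); multiply by 257: a ≡ 17219 (mod 274).
Smallest nonnegative: a = 17219 mod 274 = 231.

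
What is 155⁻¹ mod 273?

155

gcd(273, 155) = 1.
By Bézout, 155*(-118) + 273*(67) = 1.
So 155*-118 ≡ 1 (mod 273), and -118 mod 273 = 155.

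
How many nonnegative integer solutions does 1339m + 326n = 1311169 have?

gcd(1339, 326) = 1  (1339 = 4*326 + 35, 326 = 9*35 + 11, 35 = 3*11 + 2, 11 = 5*2 + 1, 2 = 2*1).
Back-substituting, 1339*(-149) + 326*(612) = 1.
Scale by 1311169: one solution is (-195364181, 802435428). Reduce m mod 326: (121, 3525).
General: m = 121 + 326t, n = 3525 - 1339t.
m ≥ 0 ⇒ t ≥ 0; n ≥ 0 ⇒ t ≤ 2. So t ∈ [0, 2]: 3 solutions.

3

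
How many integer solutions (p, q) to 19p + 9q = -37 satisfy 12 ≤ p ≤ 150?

gcd(19, 9) = 1  (19 = 2×9 + 1, 9 = 9×1).
Back-substituting, 19×(1) + 9×(-2) = 1.
Scale by -37: particular solution (-37, 74); reduce p mod 9: (8, -21).
General solution: p = 8 + 9t, q = -21 - 19t for integer t.
12 ≤ 8 + 9t ≤ 150 gives t ∈ [1, 15], which is 15 values.

15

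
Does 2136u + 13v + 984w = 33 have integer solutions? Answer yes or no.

yes

gcd(2136, 13) = 1  (2136 = 164×13 + 4, 13 = 3×4 + 1, 4 = 4×1).
gcd(1, 984) = 1.
1 divides 33, so integer solutions exist.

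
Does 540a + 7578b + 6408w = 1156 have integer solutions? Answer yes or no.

no

gcd(7578, 540) = 18.
gcd(18, 6408) = 18.
18 does not divide 1156 (remainder 4), so no integer solutions.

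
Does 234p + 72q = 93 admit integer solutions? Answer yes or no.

gcd(234, 72) = 18  (234 = 3·72 + 18, 72 = 4·18).
18 does not divide 93 (remainder 3), so no integer solutions.

no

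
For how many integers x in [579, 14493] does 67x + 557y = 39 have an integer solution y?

25

gcd(557, 67) = 1  (557 = 8*67 + 21, 67 = 3*21 + 4, 21 = 5*4 + 1, 4 = 4*1).
Back-substituting, 67*(-133) + 557*(16) = 1.
Scale by 39: particular solution (-5187, 624); reduce x mod 557: (383, -46).
General solution: x = 383 + 557t, y = -46 - 67t for integer t.
579 ≤ 383 + 557t ≤ 14493 gives t ∈ [1, 25], which is 25 values.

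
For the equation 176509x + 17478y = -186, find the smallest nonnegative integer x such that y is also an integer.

11352

gcd(176509, 17478):
  176509 = 10*17478 + 1729
  17478 = 10*1729 + 188
  1729 = 9*188 + 37
  188 = 5*37 + 3
  37 = 12*3 + 1
  3 = 3*1
so gcd(176509, 17478) = 1.
1 divides -186, so solutions exist.
Back-substitute for Bézout coefficients:
  1 = 37 - 12*3
  ... = 176509*(5671) + 17478*(-57271)
Scale by -186/1 = -186: (x₀, y₀) = (-1054806, 10652406).
General solution: x = -1054806 + 17478t, y = 10652406 - 176509t for integer t.
x ≥ 0: smallest is -1054806 mod 17478 = 11352 (at t = 61), with y = -114643.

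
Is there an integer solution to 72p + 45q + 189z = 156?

no

gcd(72, 45):
  72 = 1*45 + 27
  45 = 1*27 + 18
  27 = 1*18 + 9
  18 = 2*9
so gcd(72, 45) = 9.
gcd(9, 189) = 9.
9 does not divide 156 (remainder 3), so no integer solutions.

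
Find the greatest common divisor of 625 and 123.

1

gcd(625, 123) = 1  (625 = 5*123 + 10, 123 = 12*10 + 3, 10 = 3*3 + 1, 3 = 3*1).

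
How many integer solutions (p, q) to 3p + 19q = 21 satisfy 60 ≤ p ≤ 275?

gcd(19, 3) = 1  (19 = 6*3 + 1, 3 = 3*1).
Back-substituting, 3*(-6) + 19*(1) = 1.
Scale by 21: particular solution (-126, 21); reduce p mod 19: (7, 0).
General solution: p = 7 + 19t, q = 0 - 3t for integer t.
60 ≤ 7 + 19t ≤ 275 gives t ∈ [3, 14], which is 12 values.

12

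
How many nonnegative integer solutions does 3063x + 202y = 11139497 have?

gcd(3063, 202) = 1.
By Bézout, 3063·(49) + 202·(-743) = 1.
One solution: (43, 54494).
General: x = 43 + 202t, y = 54494 - 3063t.
x ≥ 0 ⇒ t ≥ 0; y ≥ 0 ⇒ t ≤ 17. So t ∈ [0, 17]: 18 solutions.

18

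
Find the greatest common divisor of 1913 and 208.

1

gcd(1913, 208):
  1913 = 9*208 + 41
  208 = 5*41 + 3
  41 = 13*3 + 2
  3 = 1*2 + 1
  2 = 2*1
so gcd(1913, 208) = 1.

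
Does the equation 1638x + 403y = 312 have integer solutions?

yes

gcd(1638, 403):
  1638 = 4×403 + 26
  403 = 15×26 + 13
  26 = 2×13
so gcd(1638, 403) = 13.
13 divides 312, so integer solutions exist.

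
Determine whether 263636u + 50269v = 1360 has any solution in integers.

yes

gcd(263636, 50269) = 17  (263636 = 5·50269 + 12291, 50269 = 4·12291 + 1105, 12291 = 11·1105 + 136, 1105 = 8·136 + 17, 136 = 8·17).
17 divides 1360, so integer solutions exist.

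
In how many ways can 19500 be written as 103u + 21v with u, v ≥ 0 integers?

9

gcd(103, 21):
  103 = 4×21 + 19
  21 = 1×19 + 2
  19 = 9×2 + 1
  2 = 2×1
so gcd(103, 21) = 1.
Back-substitute for Bézout coefficients:
  1 = 19 - 9×2
  ... = 103×(10) + 21×(-49)
Scale by 19500: one solution is (195000, -955500). Reduce u mod 21: (15, 855).
General: u = 15 + 21t, v = 855 - 103t.
u ≥ 0 ⇒ t ≥ 0; v ≥ 0 ⇒ t ≤ 8. So t ∈ [0, 8]: 9 solutions.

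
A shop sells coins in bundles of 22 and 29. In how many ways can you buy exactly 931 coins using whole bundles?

Need nonnegative integers with 22j + 29k = 931.
gcd(22, 29) = 1, and 22·(4) + 29·(-3) = 1.
So (j₀, k₀) = (3724, -2793); general j = 3724 + 29t, k = -2793 - 22t.
j ≥ 0 ⇒ t ≥ -128; k ≥ 0 ⇒ t ≤ -127. That's 2 values of t.

2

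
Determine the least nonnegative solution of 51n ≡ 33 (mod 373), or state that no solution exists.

242

gcd(373, 51) = 1  (373 = 7·51 + 16, 51 = 3·16 + 3, 16 = 5·3 + 1, 3 = 3·1).
1 divides 33, so solutions exist.
Back-substituting, 51·(-117) + 373·(16) = 1.
So 51·(-117) ≡ 1 (mod 373); multiply by 33: n ≡ -3861 (mod 373).
Smallest nonnegative: n = -3861 mod 373 = 242.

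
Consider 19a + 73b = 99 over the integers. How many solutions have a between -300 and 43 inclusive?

4

gcd(73, 19):
  73 = 3×19 + 16
  19 = 1×16 + 3
  16 = 5×3 + 1
  3 = 3×1
so gcd(73, 19) = 1.
Back-substitute for Bézout coefficients:
  1 = 16 - 5×3
  ... = 19×(-23) + 73×(6)
Scale by 99: particular solution (-2277, 594); reduce a mod 73: (59, -14).
General solution: a = 59 + 73t, b = -14 - 19t for integer t.
-300 ≤ 59 + 73t ≤ 43 gives t ∈ [-4, -1], which is 4 values.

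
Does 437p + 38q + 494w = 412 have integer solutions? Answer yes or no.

gcd(437, 38) = 19  (437 = 11·38 + 19, 38 = 2·19).
gcd(19, 494) = 19.
19 does not divide 412 (remainder 13), so no integer solutions.

no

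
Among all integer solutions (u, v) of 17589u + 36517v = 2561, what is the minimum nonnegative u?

2587

gcd(36517, 17589) = 13  (36517 = 2·17589 + 1339, 17589 = 13·1339 + 182, 1339 = 7·182 + 65, 182 = 2·65 + 52, 65 = 1·52 + 13, 52 = 4·13).
13 divides 2561, so solutions exist.
Back-substituting, 17589·(-600) + 36517·(289) = 13.
Scale by 2561/13 = 197: (u₀, v₀) = (-118200, 56933).
General solution: u = -118200 + 2809t, v = 56933 - 1353t for integer t.
u ≥ 0: smallest is -118200 mod 2809 = 2587 (at t = 43), with v = -1246.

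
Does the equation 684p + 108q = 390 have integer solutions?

no

gcd(684, 108):
  684 = 6×108 + 36
  108 = 3×36
so gcd(684, 108) = 36.
36 does not divide 390 (remainder 30), so no integer solutions.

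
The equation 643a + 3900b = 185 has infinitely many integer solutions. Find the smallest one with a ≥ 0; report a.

995

gcd(3900, 643):
  3900 = 6×643 + 42
  643 = 15×42 + 13
  42 = 3×13 + 3
  13 = 4×3 + 1
  3 = 3×1
so gcd(3900, 643) = 1.
1 divides 185, so solutions exist.
Back-substitute for Bézout coefficients:
  1 = 13 - 4×3
  ... = 643×(1207) + 3900×(-199)
Scale by 185/1 = 185: (a₀, b₀) = (223295, -36815).
General solution: a = 223295 + 3900t, b = -36815 - 643t for integer t.
a ≥ 0: smallest is 223295 mod 3900 = 995 (at t = -57), with b = -164.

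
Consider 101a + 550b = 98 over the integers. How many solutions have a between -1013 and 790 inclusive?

4

gcd(550, 101) = 1  (550 = 5*101 + 45, 101 = 2*45 + 11, 45 = 4*11 + 1, 11 = 11*1).
Back-substituting, 101*(-49) + 550*(9) = 1.
Scale by 98: particular solution (-4802, 882); reduce a mod 550: (148, -27).
General solution: a = 148 + 550t, b = -27 - 101t for integer t.
-1013 ≤ 148 + 550t ≤ 790 gives t ∈ [-2, 1], which is 4 values.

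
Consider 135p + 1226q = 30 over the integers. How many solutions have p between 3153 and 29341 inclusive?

gcd(1226, 135) = 1.
By Bézout, 135*(445) + 1226*(-49) = 1.
Particular solution: (1090, -120).
General solution: p = 1090 + 1226t, q = -120 - 135t for integer t.
3153 ≤ 1090 + 1226t ≤ 29341 gives t ∈ [2, 23], which is 22 values.

22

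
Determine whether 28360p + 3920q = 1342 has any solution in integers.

gcd(28360, 3920):
  28360 = 7×3920 + 920
  3920 = 4×920 + 240
  920 = 3×240 + 200
  240 = 1×200 + 40
  200 = 5×40
so gcd(28360, 3920) = 40.
40 does not divide 1342 (remainder 22), so no integer solutions.

no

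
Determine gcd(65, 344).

1

gcd(344, 65) = 1  (344 = 5*65 + 19, 65 = 3*19 + 8, 19 = 2*8 + 3, 8 = 2*3 + 2, 3 = 1*2 + 1, 2 = 2*1).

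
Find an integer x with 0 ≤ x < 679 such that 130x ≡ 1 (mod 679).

632

gcd(679, 130) = 1.
By Bézout, 130×(-47) + 679×(9) = 1.
So 130×-47 ≡ 1 (mod 679), and -47 mod 679 = 632.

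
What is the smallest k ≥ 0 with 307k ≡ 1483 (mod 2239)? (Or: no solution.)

gcd(2239, 307):
  2239 = 7×307 + 90
  307 = 3×90 + 37
  90 = 2×37 + 16
  37 = 2×16 + 5
  16 = 3×5 + 1
  5 = 5×1
so gcd(2239, 307) = 1.
1 divides 1483, so solutions exist.
Back-substitute for Bézout coefficients:
  1 = 16 - 3×5
  ... = 307×(-423) + 2239×(58)
So 307×(-423) ≡ 1 (mod 2239); multiply by 1483: k ≡ -627309 (mod 2239).
Smallest nonnegative: k = -627309 mod 2239 = 1850.

1850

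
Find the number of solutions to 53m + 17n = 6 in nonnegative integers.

gcd(53, 17) = 1.
By Bézout, 53×(-8) + 17×(25) = 1.
One solution: (3, -9).
General: m = 3 + 17t, n = -9 - 53t.
m ≥ 0 ⇒ t ≥ 0; n ≥ 0 ⇒ t ≤ -1. So t ∈ [0, -1]: 0 solutions.

0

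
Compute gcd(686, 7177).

gcd(7177, 686):
  7177 = 10*686 + 317
  686 = 2*317 + 52
  317 = 6*52 + 5
  52 = 10*5 + 2
  5 = 2*2 + 1
  2 = 2*1
so gcd(7177, 686) = 1.

1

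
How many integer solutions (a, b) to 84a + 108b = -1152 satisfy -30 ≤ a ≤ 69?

11

gcd(108, 84):
  108 = 1*84 + 24
  84 = 3*24 + 12
  24 = 2*12
so gcd(108, 84) = 12.
Back-substitute for Bézout coefficients:
  12 = 84 - 3*24
  ... = 84*(4) + 108*(-3)
Scale by -96: particular solution (-384, 288); reduce a mod 9: (3, -13).
General solution: a = 3 + 9t, b = -13 - 7t for integer t.
-30 ≤ 3 + 9t ≤ 69 gives t ∈ [-3, 7], which is 11 values.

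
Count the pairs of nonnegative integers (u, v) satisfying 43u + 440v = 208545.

11

gcd(440, 43):
  440 = 10·43 + 10
  43 = 4·10 + 3
  10 = 3·3 + 1
  3 = 3·1
so gcd(440, 43) = 1.
Back-substitute for Bézout coefficients:
  1 = 10 - 3·3
  ... = 43·(-133) + 440·(13)
Scale by 208545: one solution is (-27736485, 2711085). Reduce u mod 440: (235, 451).
General: u = 235 + 440t, v = 451 - 43t.
u ≥ 0 ⇒ t ≥ 0; v ≥ 0 ⇒ t ≤ 10. So t ∈ [0, 10]: 11 solutions.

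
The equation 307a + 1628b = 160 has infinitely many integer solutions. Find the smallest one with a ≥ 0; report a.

gcd(1628, 307):
  1628 = 5*307 + 93
  307 = 3*93 + 28
  93 = 3*28 + 9
  28 = 3*9 + 1
  9 = 9*1
so gcd(1628, 307) = 1.
1 divides 160, so solutions exist.
Back-substitute for Bézout coefficients:
  1 = 28 - 3*9
  ... = 307*(175) + 1628*(-33)
Scale by 160/1 = 160: (a₀, b₀) = (28000, -5280).
General solution: a = 28000 + 1628t, b = -5280 - 307t for integer t.
a ≥ 0: smallest is 28000 mod 1628 = 324 (at t = -17), with b = -61.

324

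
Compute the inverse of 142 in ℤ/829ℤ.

613

gcd(829, 142):
  829 = 5·142 + 119
  142 = 1·119 + 23
  119 = 5·23 + 4
  23 = 5·4 + 3
  4 = 1·3 + 1
  3 = 3·1
so gcd(829, 142) = 1.
Back-substitute for Bézout coefficients:
  1 = 4 - 1·3
  ... = 142·(-216) + 829·(37)
So 142·-216 ≡ 1 (mod 829), and -216 mod 829 = 613.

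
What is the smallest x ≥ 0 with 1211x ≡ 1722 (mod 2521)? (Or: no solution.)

gcd(2521, 1211):
  2521 = 2·1211 + 99
  1211 = 12·99 + 23
  99 = 4·23 + 7
  23 = 3·7 + 2
  7 = 3·2 + 1
  2 = 2·1
so gcd(2521, 1211) = 1.
1 divides 1722, so solutions exist.
Back-substitute for Bézout coefficients:
  1 = 7 - 3·2
  ... = 1211·(-1095) + 2521·(526)
So 1211·(-1095) ≡ 1 (mod 2521); multiply by 1722: x ≡ -1885590 (mod 2521).
Smallest nonnegative: x = -1885590 mod 2521 = 118.

118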